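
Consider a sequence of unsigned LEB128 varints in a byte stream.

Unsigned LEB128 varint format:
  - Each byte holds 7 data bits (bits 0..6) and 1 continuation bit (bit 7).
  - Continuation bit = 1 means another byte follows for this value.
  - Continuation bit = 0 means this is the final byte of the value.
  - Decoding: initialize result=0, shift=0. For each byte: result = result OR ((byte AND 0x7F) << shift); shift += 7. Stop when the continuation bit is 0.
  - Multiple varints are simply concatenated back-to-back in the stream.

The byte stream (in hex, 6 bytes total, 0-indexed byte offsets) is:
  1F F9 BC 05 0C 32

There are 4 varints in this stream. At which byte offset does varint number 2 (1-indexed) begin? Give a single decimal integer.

Answer: 1

Derivation:
  byte[0]=0x1F cont=0 payload=0x1F=31: acc |= 31<<0 -> acc=31 shift=7 [end]
Varint 1: bytes[0:1] = 1F -> value 31 (1 byte(s))
  byte[1]=0xF9 cont=1 payload=0x79=121: acc |= 121<<0 -> acc=121 shift=7
  byte[2]=0xBC cont=1 payload=0x3C=60: acc |= 60<<7 -> acc=7801 shift=14
  byte[3]=0x05 cont=0 payload=0x05=5: acc |= 5<<14 -> acc=89721 shift=21 [end]
Varint 2: bytes[1:4] = F9 BC 05 -> value 89721 (3 byte(s))
  byte[4]=0x0C cont=0 payload=0x0C=12: acc |= 12<<0 -> acc=12 shift=7 [end]
Varint 3: bytes[4:5] = 0C -> value 12 (1 byte(s))
  byte[5]=0x32 cont=0 payload=0x32=50: acc |= 50<<0 -> acc=50 shift=7 [end]
Varint 4: bytes[5:6] = 32 -> value 50 (1 byte(s))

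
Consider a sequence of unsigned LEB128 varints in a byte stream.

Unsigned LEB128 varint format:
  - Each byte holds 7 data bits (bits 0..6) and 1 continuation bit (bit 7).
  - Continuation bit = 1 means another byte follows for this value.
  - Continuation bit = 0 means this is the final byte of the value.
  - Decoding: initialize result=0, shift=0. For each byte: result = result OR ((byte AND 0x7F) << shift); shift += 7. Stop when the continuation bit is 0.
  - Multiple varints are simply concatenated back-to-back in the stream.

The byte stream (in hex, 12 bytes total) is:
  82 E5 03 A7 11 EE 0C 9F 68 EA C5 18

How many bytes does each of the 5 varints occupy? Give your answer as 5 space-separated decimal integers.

Answer: 3 2 2 2 3

Derivation:
  byte[0]=0x82 cont=1 payload=0x02=2: acc |= 2<<0 -> acc=2 shift=7
  byte[1]=0xE5 cont=1 payload=0x65=101: acc |= 101<<7 -> acc=12930 shift=14
  byte[2]=0x03 cont=0 payload=0x03=3: acc |= 3<<14 -> acc=62082 shift=21 [end]
Varint 1: bytes[0:3] = 82 E5 03 -> value 62082 (3 byte(s))
  byte[3]=0xA7 cont=1 payload=0x27=39: acc |= 39<<0 -> acc=39 shift=7
  byte[4]=0x11 cont=0 payload=0x11=17: acc |= 17<<7 -> acc=2215 shift=14 [end]
Varint 2: bytes[3:5] = A7 11 -> value 2215 (2 byte(s))
  byte[5]=0xEE cont=1 payload=0x6E=110: acc |= 110<<0 -> acc=110 shift=7
  byte[6]=0x0C cont=0 payload=0x0C=12: acc |= 12<<7 -> acc=1646 shift=14 [end]
Varint 3: bytes[5:7] = EE 0C -> value 1646 (2 byte(s))
  byte[7]=0x9F cont=1 payload=0x1F=31: acc |= 31<<0 -> acc=31 shift=7
  byte[8]=0x68 cont=0 payload=0x68=104: acc |= 104<<7 -> acc=13343 shift=14 [end]
Varint 4: bytes[7:9] = 9F 68 -> value 13343 (2 byte(s))
  byte[9]=0xEA cont=1 payload=0x6A=106: acc |= 106<<0 -> acc=106 shift=7
  byte[10]=0xC5 cont=1 payload=0x45=69: acc |= 69<<7 -> acc=8938 shift=14
  byte[11]=0x18 cont=0 payload=0x18=24: acc |= 24<<14 -> acc=402154 shift=21 [end]
Varint 5: bytes[9:12] = EA C5 18 -> value 402154 (3 byte(s))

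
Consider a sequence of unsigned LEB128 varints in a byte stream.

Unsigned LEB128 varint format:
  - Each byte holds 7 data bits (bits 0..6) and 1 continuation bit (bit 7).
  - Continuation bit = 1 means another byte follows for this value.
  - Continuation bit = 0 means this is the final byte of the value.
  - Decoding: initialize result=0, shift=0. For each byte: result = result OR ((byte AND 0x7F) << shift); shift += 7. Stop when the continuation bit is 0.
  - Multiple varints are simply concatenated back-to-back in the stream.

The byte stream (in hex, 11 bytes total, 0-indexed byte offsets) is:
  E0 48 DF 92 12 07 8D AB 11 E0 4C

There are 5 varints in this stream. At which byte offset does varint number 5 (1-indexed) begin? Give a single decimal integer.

  byte[0]=0xE0 cont=1 payload=0x60=96: acc |= 96<<0 -> acc=96 shift=7
  byte[1]=0x48 cont=0 payload=0x48=72: acc |= 72<<7 -> acc=9312 shift=14 [end]
Varint 1: bytes[0:2] = E0 48 -> value 9312 (2 byte(s))
  byte[2]=0xDF cont=1 payload=0x5F=95: acc |= 95<<0 -> acc=95 shift=7
  byte[3]=0x92 cont=1 payload=0x12=18: acc |= 18<<7 -> acc=2399 shift=14
  byte[4]=0x12 cont=0 payload=0x12=18: acc |= 18<<14 -> acc=297311 shift=21 [end]
Varint 2: bytes[2:5] = DF 92 12 -> value 297311 (3 byte(s))
  byte[5]=0x07 cont=0 payload=0x07=7: acc |= 7<<0 -> acc=7 shift=7 [end]
Varint 3: bytes[5:6] = 07 -> value 7 (1 byte(s))
  byte[6]=0x8D cont=1 payload=0x0D=13: acc |= 13<<0 -> acc=13 shift=7
  byte[7]=0xAB cont=1 payload=0x2B=43: acc |= 43<<7 -> acc=5517 shift=14
  byte[8]=0x11 cont=0 payload=0x11=17: acc |= 17<<14 -> acc=284045 shift=21 [end]
Varint 4: bytes[6:9] = 8D AB 11 -> value 284045 (3 byte(s))
  byte[9]=0xE0 cont=1 payload=0x60=96: acc |= 96<<0 -> acc=96 shift=7
  byte[10]=0x4C cont=0 payload=0x4C=76: acc |= 76<<7 -> acc=9824 shift=14 [end]
Varint 5: bytes[9:11] = E0 4C -> value 9824 (2 byte(s))

Answer: 9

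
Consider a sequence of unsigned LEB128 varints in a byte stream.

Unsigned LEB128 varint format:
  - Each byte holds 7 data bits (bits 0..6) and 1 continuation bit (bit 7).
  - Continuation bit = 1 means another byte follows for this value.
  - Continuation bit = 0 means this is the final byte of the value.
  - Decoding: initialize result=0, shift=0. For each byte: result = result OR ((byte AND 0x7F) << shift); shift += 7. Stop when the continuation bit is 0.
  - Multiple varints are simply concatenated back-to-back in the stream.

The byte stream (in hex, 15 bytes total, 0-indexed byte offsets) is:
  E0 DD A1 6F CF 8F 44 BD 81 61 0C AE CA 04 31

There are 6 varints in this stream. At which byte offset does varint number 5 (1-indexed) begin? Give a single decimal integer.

  byte[0]=0xE0 cont=1 payload=0x60=96: acc |= 96<<0 -> acc=96 shift=7
  byte[1]=0xDD cont=1 payload=0x5D=93: acc |= 93<<7 -> acc=12000 shift=14
  byte[2]=0xA1 cont=1 payload=0x21=33: acc |= 33<<14 -> acc=552672 shift=21
  byte[3]=0x6F cont=0 payload=0x6F=111: acc |= 111<<21 -> acc=233336544 shift=28 [end]
Varint 1: bytes[0:4] = E0 DD A1 6F -> value 233336544 (4 byte(s))
  byte[4]=0xCF cont=1 payload=0x4F=79: acc |= 79<<0 -> acc=79 shift=7
  byte[5]=0x8F cont=1 payload=0x0F=15: acc |= 15<<7 -> acc=1999 shift=14
  byte[6]=0x44 cont=0 payload=0x44=68: acc |= 68<<14 -> acc=1116111 shift=21 [end]
Varint 2: bytes[4:7] = CF 8F 44 -> value 1116111 (3 byte(s))
  byte[7]=0xBD cont=1 payload=0x3D=61: acc |= 61<<0 -> acc=61 shift=7
  byte[8]=0x81 cont=1 payload=0x01=1: acc |= 1<<7 -> acc=189 shift=14
  byte[9]=0x61 cont=0 payload=0x61=97: acc |= 97<<14 -> acc=1589437 shift=21 [end]
Varint 3: bytes[7:10] = BD 81 61 -> value 1589437 (3 byte(s))
  byte[10]=0x0C cont=0 payload=0x0C=12: acc |= 12<<0 -> acc=12 shift=7 [end]
Varint 4: bytes[10:11] = 0C -> value 12 (1 byte(s))
  byte[11]=0xAE cont=1 payload=0x2E=46: acc |= 46<<0 -> acc=46 shift=7
  byte[12]=0xCA cont=1 payload=0x4A=74: acc |= 74<<7 -> acc=9518 shift=14
  byte[13]=0x04 cont=0 payload=0x04=4: acc |= 4<<14 -> acc=75054 shift=21 [end]
Varint 5: bytes[11:14] = AE CA 04 -> value 75054 (3 byte(s))
  byte[14]=0x31 cont=0 payload=0x31=49: acc |= 49<<0 -> acc=49 shift=7 [end]
Varint 6: bytes[14:15] = 31 -> value 49 (1 byte(s))

Answer: 11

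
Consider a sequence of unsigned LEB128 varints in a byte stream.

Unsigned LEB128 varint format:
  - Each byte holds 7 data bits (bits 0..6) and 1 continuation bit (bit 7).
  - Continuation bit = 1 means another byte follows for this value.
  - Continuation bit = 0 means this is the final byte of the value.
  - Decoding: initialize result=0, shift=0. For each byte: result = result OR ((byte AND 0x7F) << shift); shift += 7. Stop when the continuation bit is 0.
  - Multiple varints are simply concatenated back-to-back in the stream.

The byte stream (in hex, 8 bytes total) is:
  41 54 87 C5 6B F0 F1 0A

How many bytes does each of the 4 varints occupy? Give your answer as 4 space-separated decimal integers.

  byte[0]=0x41 cont=0 payload=0x41=65: acc |= 65<<0 -> acc=65 shift=7 [end]
Varint 1: bytes[0:1] = 41 -> value 65 (1 byte(s))
  byte[1]=0x54 cont=0 payload=0x54=84: acc |= 84<<0 -> acc=84 shift=7 [end]
Varint 2: bytes[1:2] = 54 -> value 84 (1 byte(s))
  byte[2]=0x87 cont=1 payload=0x07=7: acc |= 7<<0 -> acc=7 shift=7
  byte[3]=0xC5 cont=1 payload=0x45=69: acc |= 69<<7 -> acc=8839 shift=14
  byte[4]=0x6B cont=0 payload=0x6B=107: acc |= 107<<14 -> acc=1761927 shift=21 [end]
Varint 3: bytes[2:5] = 87 C5 6B -> value 1761927 (3 byte(s))
  byte[5]=0xF0 cont=1 payload=0x70=112: acc |= 112<<0 -> acc=112 shift=7
  byte[6]=0xF1 cont=1 payload=0x71=113: acc |= 113<<7 -> acc=14576 shift=14
  byte[7]=0x0A cont=0 payload=0x0A=10: acc |= 10<<14 -> acc=178416 shift=21 [end]
Varint 4: bytes[5:8] = F0 F1 0A -> value 178416 (3 byte(s))

Answer: 1 1 3 3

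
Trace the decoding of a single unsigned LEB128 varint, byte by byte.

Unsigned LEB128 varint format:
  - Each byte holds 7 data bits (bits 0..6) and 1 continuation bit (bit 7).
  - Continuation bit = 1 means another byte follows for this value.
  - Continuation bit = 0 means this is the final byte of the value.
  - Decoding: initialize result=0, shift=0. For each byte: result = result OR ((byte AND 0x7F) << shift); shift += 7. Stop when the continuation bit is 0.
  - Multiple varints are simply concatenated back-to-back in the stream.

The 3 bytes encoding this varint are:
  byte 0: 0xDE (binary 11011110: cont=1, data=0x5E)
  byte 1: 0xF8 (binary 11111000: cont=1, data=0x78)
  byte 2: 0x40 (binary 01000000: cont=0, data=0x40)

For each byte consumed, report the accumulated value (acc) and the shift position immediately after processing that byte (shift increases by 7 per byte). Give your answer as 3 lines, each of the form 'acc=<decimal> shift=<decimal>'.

Answer: acc=94 shift=7
acc=15454 shift=14
acc=1064030 shift=21

Derivation:
byte 0=0xDE: payload=0x5E=94, contrib = 94<<0 = 94; acc -> 94, shift -> 7
byte 1=0xF8: payload=0x78=120, contrib = 120<<7 = 15360; acc -> 15454, shift -> 14
byte 2=0x40: payload=0x40=64, contrib = 64<<14 = 1048576; acc -> 1064030, shift -> 21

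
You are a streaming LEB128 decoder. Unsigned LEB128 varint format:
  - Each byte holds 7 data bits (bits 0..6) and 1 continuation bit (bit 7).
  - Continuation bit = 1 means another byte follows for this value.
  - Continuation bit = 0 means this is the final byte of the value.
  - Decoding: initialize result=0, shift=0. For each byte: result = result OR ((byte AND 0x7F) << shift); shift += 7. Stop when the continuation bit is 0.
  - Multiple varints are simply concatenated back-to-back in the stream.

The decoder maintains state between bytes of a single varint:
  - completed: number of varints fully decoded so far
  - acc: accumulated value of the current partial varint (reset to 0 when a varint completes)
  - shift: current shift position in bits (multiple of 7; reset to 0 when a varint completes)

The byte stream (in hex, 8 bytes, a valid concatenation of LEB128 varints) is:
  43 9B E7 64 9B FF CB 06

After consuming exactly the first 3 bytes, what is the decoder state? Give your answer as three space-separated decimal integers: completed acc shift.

Answer: 1 13211 14

Derivation:
byte[0]=0x43 cont=0 payload=0x43: varint #1 complete (value=67); reset -> completed=1 acc=0 shift=0
byte[1]=0x9B cont=1 payload=0x1B: acc |= 27<<0 -> completed=1 acc=27 shift=7
byte[2]=0xE7 cont=1 payload=0x67: acc |= 103<<7 -> completed=1 acc=13211 shift=14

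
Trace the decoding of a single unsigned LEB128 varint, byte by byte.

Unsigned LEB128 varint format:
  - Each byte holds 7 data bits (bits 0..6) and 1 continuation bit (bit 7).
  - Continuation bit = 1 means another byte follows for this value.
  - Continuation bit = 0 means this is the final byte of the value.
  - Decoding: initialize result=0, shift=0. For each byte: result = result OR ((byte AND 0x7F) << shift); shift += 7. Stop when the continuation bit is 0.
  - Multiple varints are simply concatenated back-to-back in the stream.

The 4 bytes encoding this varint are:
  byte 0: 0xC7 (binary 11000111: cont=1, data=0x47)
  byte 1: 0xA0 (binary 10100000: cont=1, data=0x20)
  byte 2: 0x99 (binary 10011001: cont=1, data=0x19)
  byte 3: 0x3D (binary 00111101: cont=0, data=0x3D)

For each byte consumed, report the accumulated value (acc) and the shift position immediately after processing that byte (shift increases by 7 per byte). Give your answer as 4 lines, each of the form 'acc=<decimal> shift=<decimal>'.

byte 0=0xC7: payload=0x47=71, contrib = 71<<0 = 71; acc -> 71, shift -> 7
byte 1=0xA0: payload=0x20=32, contrib = 32<<7 = 4096; acc -> 4167, shift -> 14
byte 2=0x99: payload=0x19=25, contrib = 25<<14 = 409600; acc -> 413767, shift -> 21
byte 3=0x3D: payload=0x3D=61, contrib = 61<<21 = 127926272; acc -> 128340039, shift -> 28

Answer: acc=71 shift=7
acc=4167 shift=14
acc=413767 shift=21
acc=128340039 shift=28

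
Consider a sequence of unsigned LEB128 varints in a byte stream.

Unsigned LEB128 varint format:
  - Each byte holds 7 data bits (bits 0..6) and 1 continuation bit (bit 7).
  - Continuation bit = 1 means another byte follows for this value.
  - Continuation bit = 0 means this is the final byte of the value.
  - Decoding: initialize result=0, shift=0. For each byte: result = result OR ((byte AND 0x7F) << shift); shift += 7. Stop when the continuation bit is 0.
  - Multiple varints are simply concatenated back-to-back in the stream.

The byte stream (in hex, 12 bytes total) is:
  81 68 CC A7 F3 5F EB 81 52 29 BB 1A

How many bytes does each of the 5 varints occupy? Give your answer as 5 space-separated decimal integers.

Answer: 2 4 3 1 2

Derivation:
  byte[0]=0x81 cont=1 payload=0x01=1: acc |= 1<<0 -> acc=1 shift=7
  byte[1]=0x68 cont=0 payload=0x68=104: acc |= 104<<7 -> acc=13313 shift=14 [end]
Varint 1: bytes[0:2] = 81 68 -> value 13313 (2 byte(s))
  byte[2]=0xCC cont=1 payload=0x4C=76: acc |= 76<<0 -> acc=76 shift=7
  byte[3]=0xA7 cont=1 payload=0x27=39: acc |= 39<<7 -> acc=5068 shift=14
  byte[4]=0xF3 cont=1 payload=0x73=115: acc |= 115<<14 -> acc=1889228 shift=21
  byte[5]=0x5F cont=0 payload=0x5F=95: acc |= 95<<21 -> acc=201118668 shift=28 [end]
Varint 2: bytes[2:6] = CC A7 F3 5F -> value 201118668 (4 byte(s))
  byte[6]=0xEB cont=1 payload=0x6B=107: acc |= 107<<0 -> acc=107 shift=7
  byte[7]=0x81 cont=1 payload=0x01=1: acc |= 1<<7 -> acc=235 shift=14
  byte[8]=0x52 cont=0 payload=0x52=82: acc |= 82<<14 -> acc=1343723 shift=21 [end]
Varint 3: bytes[6:9] = EB 81 52 -> value 1343723 (3 byte(s))
  byte[9]=0x29 cont=0 payload=0x29=41: acc |= 41<<0 -> acc=41 shift=7 [end]
Varint 4: bytes[9:10] = 29 -> value 41 (1 byte(s))
  byte[10]=0xBB cont=1 payload=0x3B=59: acc |= 59<<0 -> acc=59 shift=7
  byte[11]=0x1A cont=0 payload=0x1A=26: acc |= 26<<7 -> acc=3387 shift=14 [end]
Varint 5: bytes[10:12] = BB 1A -> value 3387 (2 byte(s))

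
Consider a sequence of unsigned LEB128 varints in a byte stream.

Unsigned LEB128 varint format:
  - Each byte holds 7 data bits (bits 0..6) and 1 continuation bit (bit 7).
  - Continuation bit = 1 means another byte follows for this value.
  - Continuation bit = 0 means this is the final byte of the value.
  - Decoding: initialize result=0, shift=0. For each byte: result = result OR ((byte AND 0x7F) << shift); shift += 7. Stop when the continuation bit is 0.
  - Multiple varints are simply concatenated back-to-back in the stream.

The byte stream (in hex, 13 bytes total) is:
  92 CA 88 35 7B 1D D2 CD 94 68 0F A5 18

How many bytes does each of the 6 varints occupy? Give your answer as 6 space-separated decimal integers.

  byte[0]=0x92 cont=1 payload=0x12=18: acc |= 18<<0 -> acc=18 shift=7
  byte[1]=0xCA cont=1 payload=0x4A=74: acc |= 74<<7 -> acc=9490 shift=14
  byte[2]=0x88 cont=1 payload=0x08=8: acc |= 8<<14 -> acc=140562 shift=21
  byte[3]=0x35 cont=0 payload=0x35=53: acc |= 53<<21 -> acc=111289618 shift=28 [end]
Varint 1: bytes[0:4] = 92 CA 88 35 -> value 111289618 (4 byte(s))
  byte[4]=0x7B cont=0 payload=0x7B=123: acc |= 123<<0 -> acc=123 shift=7 [end]
Varint 2: bytes[4:5] = 7B -> value 123 (1 byte(s))
  byte[5]=0x1D cont=0 payload=0x1D=29: acc |= 29<<0 -> acc=29 shift=7 [end]
Varint 3: bytes[5:6] = 1D -> value 29 (1 byte(s))
  byte[6]=0xD2 cont=1 payload=0x52=82: acc |= 82<<0 -> acc=82 shift=7
  byte[7]=0xCD cont=1 payload=0x4D=77: acc |= 77<<7 -> acc=9938 shift=14
  byte[8]=0x94 cont=1 payload=0x14=20: acc |= 20<<14 -> acc=337618 shift=21
  byte[9]=0x68 cont=0 payload=0x68=104: acc |= 104<<21 -> acc=218441426 shift=28 [end]
Varint 4: bytes[6:10] = D2 CD 94 68 -> value 218441426 (4 byte(s))
  byte[10]=0x0F cont=0 payload=0x0F=15: acc |= 15<<0 -> acc=15 shift=7 [end]
Varint 5: bytes[10:11] = 0F -> value 15 (1 byte(s))
  byte[11]=0xA5 cont=1 payload=0x25=37: acc |= 37<<0 -> acc=37 shift=7
  byte[12]=0x18 cont=0 payload=0x18=24: acc |= 24<<7 -> acc=3109 shift=14 [end]
Varint 6: bytes[11:13] = A5 18 -> value 3109 (2 byte(s))

Answer: 4 1 1 4 1 2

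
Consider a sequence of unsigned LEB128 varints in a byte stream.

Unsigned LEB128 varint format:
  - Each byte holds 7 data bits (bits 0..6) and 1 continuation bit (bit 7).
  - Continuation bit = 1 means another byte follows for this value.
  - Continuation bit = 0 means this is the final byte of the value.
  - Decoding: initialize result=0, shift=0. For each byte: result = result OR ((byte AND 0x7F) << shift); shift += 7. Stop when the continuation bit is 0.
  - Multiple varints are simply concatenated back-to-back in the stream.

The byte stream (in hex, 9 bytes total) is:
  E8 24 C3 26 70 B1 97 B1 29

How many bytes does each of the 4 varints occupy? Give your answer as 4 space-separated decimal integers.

  byte[0]=0xE8 cont=1 payload=0x68=104: acc |= 104<<0 -> acc=104 shift=7
  byte[1]=0x24 cont=0 payload=0x24=36: acc |= 36<<7 -> acc=4712 shift=14 [end]
Varint 1: bytes[0:2] = E8 24 -> value 4712 (2 byte(s))
  byte[2]=0xC3 cont=1 payload=0x43=67: acc |= 67<<0 -> acc=67 shift=7
  byte[3]=0x26 cont=0 payload=0x26=38: acc |= 38<<7 -> acc=4931 shift=14 [end]
Varint 2: bytes[2:4] = C3 26 -> value 4931 (2 byte(s))
  byte[4]=0x70 cont=0 payload=0x70=112: acc |= 112<<0 -> acc=112 shift=7 [end]
Varint 3: bytes[4:5] = 70 -> value 112 (1 byte(s))
  byte[5]=0xB1 cont=1 payload=0x31=49: acc |= 49<<0 -> acc=49 shift=7
  byte[6]=0x97 cont=1 payload=0x17=23: acc |= 23<<7 -> acc=2993 shift=14
  byte[7]=0xB1 cont=1 payload=0x31=49: acc |= 49<<14 -> acc=805809 shift=21
  byte[8]=0x29 cont=0 payload=0x29=41: acc |= 41<<21 -> acc=86789041 shift=28 [end]
Varint 4: bytes[5:9] = B1 97 B1 29 -> value 86789041 (4 byte(s))

Answer: 2 2 1 4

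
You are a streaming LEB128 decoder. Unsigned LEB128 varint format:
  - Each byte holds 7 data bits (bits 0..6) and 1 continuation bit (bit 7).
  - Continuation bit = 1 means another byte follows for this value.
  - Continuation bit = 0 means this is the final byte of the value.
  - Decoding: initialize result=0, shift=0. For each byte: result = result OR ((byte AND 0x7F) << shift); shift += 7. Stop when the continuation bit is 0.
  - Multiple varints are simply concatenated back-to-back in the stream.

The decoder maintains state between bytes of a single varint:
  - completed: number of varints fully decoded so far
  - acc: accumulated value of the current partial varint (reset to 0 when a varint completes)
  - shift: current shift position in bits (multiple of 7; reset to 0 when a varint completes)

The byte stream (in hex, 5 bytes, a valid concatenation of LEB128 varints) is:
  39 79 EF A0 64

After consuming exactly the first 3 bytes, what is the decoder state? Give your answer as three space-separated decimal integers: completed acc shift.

byte[0]=0x39 cont=0 payload=0x39: varint #1 complete (value=57); reset -> completed=1 acc=0 shift=0
byte[1]=0x79 cont=0 payload=0x79: varint #2 complete (value=121); reset -> completed=2 acc=0 shift=0
byte[2]=0xEF cont=1 payload=0x6F: acc |= 111<<0 -> completed=2 acc=111 shift=7

Answer: 2 111 7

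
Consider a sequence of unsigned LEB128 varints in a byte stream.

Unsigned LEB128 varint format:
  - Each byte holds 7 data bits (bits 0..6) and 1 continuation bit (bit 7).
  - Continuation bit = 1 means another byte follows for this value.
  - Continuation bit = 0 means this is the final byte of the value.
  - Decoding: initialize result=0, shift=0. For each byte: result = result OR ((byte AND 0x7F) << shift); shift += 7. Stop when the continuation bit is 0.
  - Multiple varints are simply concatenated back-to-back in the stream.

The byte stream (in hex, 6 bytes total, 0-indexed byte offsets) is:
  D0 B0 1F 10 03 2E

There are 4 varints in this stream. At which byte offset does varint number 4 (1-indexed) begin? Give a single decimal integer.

Answer: 5

Derivation:
  byte[0]=0xD0 cont=1 payload=0x50=80: acc |= 80<<0 -> acc=80 shift=7
  byte[1]=0xB0 cont=1 payload=0x30=48: acc |= 48<<7 -> acc=6224 shift=14
  byte[2]=0x1F cont=0 payload=0x1F=31: acc |= 31<<14 -> acc=514128 shift=21 [end]
Varint 1: bytes[0:3] = D0 B0 1F -> value 514128 (3 byte(s))
  byte[3]=0x10 cont=0 payload=0x10=16: acc |= 16<<0 -> acc=16 shift=7 [end]
Varint 2: bytes[3:4] = 10 -> value 16 (1 byte(s))
  byte[4]=0x03 cont=0 payload=0x03=3: acc |= 3<<0 -> acc=3 shift=7 [end]
Varint 3: bytes[4:5] = 03 -> value 3 (1 byte(s))
  byte[5]=0x2E cont=0 payload=0x2E=46: acc |= 46<<0 -> acc=46 shift=7 [end]
Varint 4: bytes[5:6] = 2E -> value 46 (1 byte(s))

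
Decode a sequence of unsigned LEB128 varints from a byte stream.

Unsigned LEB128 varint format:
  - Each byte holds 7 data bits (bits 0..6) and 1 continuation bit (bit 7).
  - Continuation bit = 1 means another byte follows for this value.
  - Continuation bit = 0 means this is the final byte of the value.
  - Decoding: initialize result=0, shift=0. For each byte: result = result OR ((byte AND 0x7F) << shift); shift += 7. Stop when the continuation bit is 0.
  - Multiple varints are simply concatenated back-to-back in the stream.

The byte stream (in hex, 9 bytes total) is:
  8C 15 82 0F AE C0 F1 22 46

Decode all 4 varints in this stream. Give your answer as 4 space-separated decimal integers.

  byte[0]=0x8C cont=1 payload=0x0C=12: acc |= 12<<0 -> acc=12 shift=7
  byte[1]=0x15 cont=0 payload=0x15=21: acc |= 21<<7 -> acc=2700 shift=14 [end]
Varint 1: bytes[0:2] = 8C 15 -> value 2700 (2 byte(s))
  byte[2]=0x82 cont=1 payload=0x02=2: acc |= 2<<0 -> acc=2 shift=7
  byte[3]=0x0F cont=0 payload=0x0F=15: acc |= 15<<7 -> acc=1922 shift=14 [end]
Varint 2: bytes[2:4] = 82 0F -> value 1922 (2 byte(s))
  byte[4]=0xAE cont=1 payload=0x2E=46: acc |= 46<<0 -> acc=46 shift=7
  byte[5]=0xC0 cont=1 payload=0x40=64: acc |= 64<<7 -> acc=8238 shift=14
  byte[6]=0xF1 cont=1 payload=0x71=113: acc |= 113<<14 -> acc=1859630 shift=21
  byte[7]=0x22 cont=0 payload=0x22=34: acc |= 34<<21 -> acc=73162798 shift=28 [end]
Varint 3: bytes[4:8] = AE C0 F1 22 -> value 73162798 (4 byte(s))
  byte[8]=0x46 cont=0 payload=0x46=70: acc |= 70<<0 -> acc=70 shift=7 [end]
Varint 4: bytes[8:9] = 46 -> value 70 (1 byte(s))

Answer: 2700 1922 73162798 70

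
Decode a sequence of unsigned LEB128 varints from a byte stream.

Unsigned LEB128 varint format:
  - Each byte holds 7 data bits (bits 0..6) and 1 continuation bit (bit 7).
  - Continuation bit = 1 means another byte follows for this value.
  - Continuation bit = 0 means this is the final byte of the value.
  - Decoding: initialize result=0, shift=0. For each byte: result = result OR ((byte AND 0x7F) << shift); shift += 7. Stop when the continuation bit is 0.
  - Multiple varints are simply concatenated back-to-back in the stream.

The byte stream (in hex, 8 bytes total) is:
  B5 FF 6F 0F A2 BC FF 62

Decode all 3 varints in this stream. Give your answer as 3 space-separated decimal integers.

  byte[0]=0xB5 cont=1 payload=0x35=53: acc |= 53<<0 -> acc=53 shift=7
  byte[1]=0xFF cont=1 payload=0x7F=127: acc |= 127<<7 -> acc=16309 shift=14
  byte[2]=0x6F cont=0 payload=0x6F=111: acc |= 111<<14 -> acc=1834933 shift=21 [end]
Varint 1: bytes[0:3] = B5 FF 6F -> value 1834933 (3 byte(s))
  byte[3]=0x0F cont=0 payload=0x0F=15: acc |= 15<<0 -> acc=15 shift=7 [end]
Varint 2: bytes[3:4] = 0F -> value 15 (1 byte(s))
  byte[4]=0xA2 cont=1 payload=0x22=34: acc |= 34<<0 -> acc=34 shift=7
  byte[5]=0xBC cont=1 payload=0x3C=60: acc |= 60<<7 -> acc=7714 shift=14
  byte[6]=0xFF cont=1 payload=0x7F=127: acc |= 127<<14 -> acc=2088482 shift=21
  byte[7]=0x62 cont=0 payload=0x62=98: acc |= 98<<21 -> acc=207609378 shift=28 [end]
Varint 3: bytes[4:8] = A2 BC FF 62 -> value 207609378 (4 byte(s))

Answer: 1834933 15 207609378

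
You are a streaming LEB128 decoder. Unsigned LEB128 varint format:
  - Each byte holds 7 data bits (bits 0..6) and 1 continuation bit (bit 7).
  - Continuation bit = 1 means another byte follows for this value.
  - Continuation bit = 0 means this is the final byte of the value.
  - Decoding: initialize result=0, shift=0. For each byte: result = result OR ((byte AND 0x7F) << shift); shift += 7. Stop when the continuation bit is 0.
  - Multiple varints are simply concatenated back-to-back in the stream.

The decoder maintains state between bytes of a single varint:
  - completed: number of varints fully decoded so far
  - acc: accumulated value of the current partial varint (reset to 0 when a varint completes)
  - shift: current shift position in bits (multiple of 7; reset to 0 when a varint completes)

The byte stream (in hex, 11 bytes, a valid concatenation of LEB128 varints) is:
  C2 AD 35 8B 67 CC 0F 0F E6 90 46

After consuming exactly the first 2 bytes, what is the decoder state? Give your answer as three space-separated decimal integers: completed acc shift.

byte[0]=0xC2 cont=1 payload=0x42: acc |= 66<<0 -> completed=0 acc=66 shift=7
byte[1]=0xAD cont=1 payload=0x2D: acc |= 45<<7 -> completed=0 acc=5826 shift=14

Answer: 0 5826 14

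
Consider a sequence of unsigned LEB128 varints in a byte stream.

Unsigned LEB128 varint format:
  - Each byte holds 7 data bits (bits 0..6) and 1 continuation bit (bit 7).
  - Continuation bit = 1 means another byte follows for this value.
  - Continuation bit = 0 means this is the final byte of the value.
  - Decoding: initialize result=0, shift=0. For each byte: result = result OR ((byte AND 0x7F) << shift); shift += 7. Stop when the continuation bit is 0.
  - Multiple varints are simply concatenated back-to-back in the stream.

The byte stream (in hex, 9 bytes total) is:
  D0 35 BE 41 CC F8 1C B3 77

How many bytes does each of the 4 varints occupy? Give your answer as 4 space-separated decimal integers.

Answer: 2 2 3 2

Derivation:
  byte[0]=0xD0 cont=1 payload=0x50=80: acc |= 80<<0 -> acc=80 shift=7
  byte[1]=0x35 cont=0 payload=0x35=53: acc |= 53<<7 -> acc=6864 shift=14 [end]
Varint 1: bytes[0:2] = D0 35 -> value 6864 (2 byte(s))
  byte[2]=0xBE cont=1 payload=0x3E=62: acc |= 62<<0 -> acc=62 shift=7
  byte[3]=0x41 cont=0 payload=0x41=65: acc |= 65<<7 -> acc=8382 shift=14 [end]
Varint 2: bytes[2:4] = BE 41 -> value 8382 (2 byte(s))
  byte[4]=0xCC cont=1 payload=0x4C=76: acc |= 76<<0 -> acc=76 shift=7
  byte[5]=0xF8 cont=1 payload=0x78=120: acc |= 120<<7 -> acc=15436 shift=14
  byte[6]=0x1C cont=0 payload=0x1C=28: acc |= 28<<14 -> acc=474188 shift=21 [end]
Varint 3: bytes[4:7] = CC F8 1C -> value 474188 (3 byte(s))
  byte[7]=0xB3 cont=1 payload=0x33=51: acc |= 51<<0 -> acc=51 shift=7
  byte[8]=0x77 cont=0 payload=0x77=119: acc |= 119<<7 -> acc=15283 shift=14 [end]
Varint 4: bytes[7:9] = B3 77 -> value 15283 (2 byte(s))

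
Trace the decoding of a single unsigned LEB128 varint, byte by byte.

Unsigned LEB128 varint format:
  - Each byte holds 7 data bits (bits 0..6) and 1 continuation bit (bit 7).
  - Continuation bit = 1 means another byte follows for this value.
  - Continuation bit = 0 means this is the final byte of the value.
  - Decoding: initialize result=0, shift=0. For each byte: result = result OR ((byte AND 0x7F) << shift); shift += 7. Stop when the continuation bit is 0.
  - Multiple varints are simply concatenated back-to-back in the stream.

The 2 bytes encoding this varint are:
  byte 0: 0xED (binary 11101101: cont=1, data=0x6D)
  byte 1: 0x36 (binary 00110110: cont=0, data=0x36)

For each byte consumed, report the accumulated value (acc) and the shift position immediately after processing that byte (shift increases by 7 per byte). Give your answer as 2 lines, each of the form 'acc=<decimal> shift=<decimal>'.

byte 0=0xED: payload=0x6D=109, contrib = 109<<0 = 109; acc -> 109, shift -> 7
byte 1=0x36: payload=0x36=54, contrib = 54<<7 = 6912; acc -> 7021, shift -> 14

Answer: acc=109 shift=7
acc=7021 shift=14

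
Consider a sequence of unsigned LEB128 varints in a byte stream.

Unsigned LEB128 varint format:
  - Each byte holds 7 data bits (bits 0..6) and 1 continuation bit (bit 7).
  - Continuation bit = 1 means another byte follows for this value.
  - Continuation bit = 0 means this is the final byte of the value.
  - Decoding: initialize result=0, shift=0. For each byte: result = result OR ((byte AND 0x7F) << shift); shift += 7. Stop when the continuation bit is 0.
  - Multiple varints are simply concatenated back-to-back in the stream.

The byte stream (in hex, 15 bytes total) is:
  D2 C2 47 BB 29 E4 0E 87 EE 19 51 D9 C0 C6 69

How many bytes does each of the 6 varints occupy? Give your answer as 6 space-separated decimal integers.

  byte[0]=0xD2 cont=1 payload=0x52=82: acc |= 82<<0 -> acc=82 shift=7
  byte[1]=0xC2 cont=1 payload=0x42=66: acc |= 66<<7 -> acc=8530 shift=14
  byte[2]=0x47 cont=0 payload=0x47=71: acc |= 71<<14 -> acc=1171794 shift=21 [end]
Varint 1: bytes[0:3] = D2 C2 47 -> value 1171794 (3 byte(s))
  byte[3]=0xBB cont=1 payload=0x3B=59: acc |= 59<<0 -> acc=59 shift=7
  byte[4]=0x29 cont=0 payload=0x29=41: acc |= 41<<7 -> acc=5307 shift=14 [end]
Varint 2: bytes[3:5] = BB 29 -> value 5307 (2 byte(s))
  byte[5]=0xE4 cont=1 payload=0x64=100: acc |= 100<<0 -> acc=100 shift=7
  byte[6]=0x0E cont=0 payload=0x0E=14: acc |= 14<<7 -> acc=1892 shift=14 [end]
Varint 3: bytes[5:7] = E4 0E -> value 1892 (2 byte(s))
  byte[7]=0x87 cont=1 payload=0x07=7: acc |= 7<<0 -> acc=7 shift=7
  byte[8]=0xEE cont=1 payload=0x6E=110: acc |= 110<<7 -> acc=14087 shift=14
  byte[9]=0x19 cont=0 payload=0x19=25: acc |= 25<<14 -> acc=423687 shift=21 [end]
Varint 4: bytes[7:10] = 87 EE 19 -> value 423687 (3 byte(s))
  byte[10]=0x51 cont=0 payload=0x51=81: acc |= 81<<0 -> acc=81 shift=7 [end]
Varint 5: bytes[10:11] = 51 -> value 81 (1 byte(s))
  byte[11]=0xD9 cont=1 payload=0x59=89: acc |= 89<<0 -> acc=89 shift=7
  byte[12]=0xC0 cont=1 payload=0x40=64: acc |= 64<<7 -> acc=8281 shift=14
  byte[13]=0xC6 cont=1 payload=0x46=70: acc |= 70<<14 -> acc=1155161 shift=21
  byte[14]=0x69 cont=0 payload=0x69=105: acc |= 105<<21 -> acc=221356121 shift=28 [end]
Varint 6: bytes[11:15] = D9 C0 C6 69 -> value 221356121 (4 byte(s))

Answer: 3 2 2 3 1 4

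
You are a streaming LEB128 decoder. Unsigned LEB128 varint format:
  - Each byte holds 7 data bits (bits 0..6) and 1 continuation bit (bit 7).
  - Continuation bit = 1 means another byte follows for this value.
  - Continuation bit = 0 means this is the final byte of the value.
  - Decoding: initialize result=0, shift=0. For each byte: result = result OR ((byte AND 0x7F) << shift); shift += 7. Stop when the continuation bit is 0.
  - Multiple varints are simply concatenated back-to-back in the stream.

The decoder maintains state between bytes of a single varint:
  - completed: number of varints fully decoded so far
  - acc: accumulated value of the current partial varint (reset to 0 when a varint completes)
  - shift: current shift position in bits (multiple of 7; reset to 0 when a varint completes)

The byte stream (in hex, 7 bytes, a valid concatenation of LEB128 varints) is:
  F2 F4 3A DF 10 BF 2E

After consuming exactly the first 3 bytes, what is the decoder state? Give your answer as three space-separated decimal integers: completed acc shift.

byte[0]=0xF2 cont=1 payload=0x72: acc |= 114<<0 -> completed=0 acc=114 shift=7
byte[1]=0xF4 cont=1 payload=0x74: acc |= 116<<7 -> completed=0 acc=14962 shift=14
byte[2]=0x3A cont=0 payload=0x3A: varint #1 complete (value=965234); reset -> completed=1 acc=0 shift=0

Answer: 1 0 0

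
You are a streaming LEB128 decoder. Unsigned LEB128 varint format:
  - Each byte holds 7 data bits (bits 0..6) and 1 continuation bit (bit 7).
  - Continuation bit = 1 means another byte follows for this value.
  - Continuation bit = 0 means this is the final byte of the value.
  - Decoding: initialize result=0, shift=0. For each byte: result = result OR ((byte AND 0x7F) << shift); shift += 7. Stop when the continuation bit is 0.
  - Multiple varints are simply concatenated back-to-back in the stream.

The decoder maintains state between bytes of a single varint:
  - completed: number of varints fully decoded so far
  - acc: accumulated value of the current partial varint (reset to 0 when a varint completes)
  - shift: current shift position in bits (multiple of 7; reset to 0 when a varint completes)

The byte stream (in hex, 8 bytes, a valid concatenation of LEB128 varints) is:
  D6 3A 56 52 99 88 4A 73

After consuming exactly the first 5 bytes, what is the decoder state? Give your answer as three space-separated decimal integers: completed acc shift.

Answer: 3 25 7

Derivation:
byte[0]=0xD6 cont=1 payload=0x56: acc |= 86<<0 -> completed=0 acc=86 shift=7
byte[1]=0x3A cont=0 payload=0x3A: varint #1 complete (value=7510); reset -> completed=1 acc=0 shift=0
byte[2]=0x56 cont=0 payload=0x56: varint #2 complete (value=86); reset -> completed=2 acc=0 shift=0
byte[3]=0x52 cont=0 payload=0x52: varint #3 complete (value=82); reset -> completed=3 acc=0 shift=0
byte[4]=0x99 cont=1 payload=0x19: acc |= 25<<0 -> completed=3 acc=25 shift=7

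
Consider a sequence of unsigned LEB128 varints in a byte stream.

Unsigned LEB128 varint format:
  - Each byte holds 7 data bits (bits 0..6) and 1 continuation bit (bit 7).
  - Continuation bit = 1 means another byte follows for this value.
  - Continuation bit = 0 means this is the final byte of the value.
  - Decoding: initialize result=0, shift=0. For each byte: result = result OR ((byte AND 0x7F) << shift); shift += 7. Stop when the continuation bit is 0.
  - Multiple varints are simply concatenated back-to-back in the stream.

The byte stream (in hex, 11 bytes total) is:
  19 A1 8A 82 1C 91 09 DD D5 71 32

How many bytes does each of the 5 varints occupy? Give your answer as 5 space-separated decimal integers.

  byte[0]=0x19 cont=0 payload=0x19=25: acc |= 25<<0 -> acc=25 shift=7 [end]
Varint 1: bytes[0:1] = 19 -> value 25 (1 byte(s))
  byte[1]=0xA1 cont=1 payload=0x21=33: acc |= 33<<0 -> acc=33 shift=7
  byte[2]=0x8A cont=1 payload=0x0A=10: acc |= 10<<7 -> acc=1313 shift=14
  byte[3]=0x82 cont=1 payload=0x02=2: acc |= 2<<14 -> acc=34081 shift=21
  byte[4]=0x1C cont=0 payload=0x1C=28: acc |= 28<<21 -> acc=58754337 shift=28 [end]
Varint 2: bytes[1:5] = A1 8A 82 1C -> value 58754337 (4 byte(s))
  byte[5]=0x91 cont=1 payload=0x11=17: acc |= 17<<0 -> acc=17 shift=7
  byte[6]=0x09 cont=0 payload=0x09=9: acc |= 9<<7 -> acc=1169 shift=14 [end]
Varint 3: bytes[5:7] = 91 09 -> value 1169 (2 byte(s))
  byte[7]=0xDD cont=1 payload=0x5D=93: acc |= 93<<0 -> acc=93 shift=7
  byte[8]=0xD5 cont=1 payload=0x55=85: acc |= 85<<7 -> acc=10973 shift=14
  byte[9]=0x71 cont=0 payload=0x71=113: acc |= 113<<14 -> acc=1862365 shift=21 [end]
Varint 4: bytes[7:10] = DD D5 71 -> value 1862365 (3 byte(s))
  byte[10]=0x32 cont=0 payload=0x32=50: acc |= 50<<0 -> acc=50 shift=7 [end]
Varint 5: bytes[10:11] = 32 -> value 50 (1 byte(s))

Answer: 1 4 2 3 1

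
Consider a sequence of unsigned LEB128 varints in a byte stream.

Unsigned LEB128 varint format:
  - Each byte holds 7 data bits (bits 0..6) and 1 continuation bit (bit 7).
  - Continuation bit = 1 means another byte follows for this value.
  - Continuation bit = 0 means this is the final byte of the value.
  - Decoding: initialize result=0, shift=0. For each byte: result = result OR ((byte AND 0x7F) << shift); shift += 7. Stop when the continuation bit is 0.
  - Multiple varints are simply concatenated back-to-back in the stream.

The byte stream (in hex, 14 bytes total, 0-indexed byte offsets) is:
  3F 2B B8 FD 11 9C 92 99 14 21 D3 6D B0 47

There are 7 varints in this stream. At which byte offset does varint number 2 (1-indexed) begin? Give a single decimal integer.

  byte[0]=0x3F cont=0 payload=0x3F=63: acc |= 63<<0 -> acc=63 shift=7 [end]
Varint 1: bytes[0:1] = 3F -> value 63 (1 byte(s))
  byte[1]=0x2B cont=0 payload=0x2B=43: acc |= 43<<0 -> acc=43 shift=7 [end]
Varint 2: bytes[1:2] = 2B -> value 43 (1 byte(s))
  byte[2]=0xB8 cont=1 payload=0x38=56: acc |= 56<<0 -> acc=56 shift=7
  byte[3]=0xFD cont=1 payload=0x7D=125: acc |= 125<<7 -> acc=16056 shift=14
  byte[4]=0x11 cont=0 payload=0x11=17: acc |= 17<<14 -> acc=294584 shift=21 [end]
Varint 3: bytes[2:5] = B8 FD 11 -> value 294584 (3 byte(s))
  byte[5]=0x9C cont=1 payload=0x1C=28: acc |= 28<<0 -> acc=28 shift=7
  byte[6]=0x92 cont=1 payload=0x12=18: acc |= 18<<7 -> acc=2332 shift=14
  byte[7]=0x99 cont=1 payload=0x19=25: acc |= 25<<14 -> acc=411932 shift=21
  byte[8]=0x14 cont=0 payload=0x14=20: acc |= 20<<21 -> acc=42354972 shift=28 [end]
Varint 4: bytes[5:9] = 9C 92 99 14 -> value 42354972 (4 byte(s))
  byte[9]=0x21 cont=0 payload=0x21=33: acc |= 33<<0 -> acc=33 shift=7 [end]
Varint 5: bytes[9:10] = 21 -> value 33 (1 byte(s))
  byte[10]=0xD3 cont=1 payload=0x53=83: acc |= 83<<0 -> acc=83 shift=7
  byte[11]=0x6D cont=0 payload=0x6D=109: acc |= 109<<7 -> acc=14035 shift=14 [end]
Varint 6: bytes[10:12] = D3 6D -> value 14035 (2 byte(s))
  byte[12]=0xB0 cont=1 payload=0x30=48: acc |= 48<<0 -> acc=48 shift=7
  byte[13]=0x47 cont=0 payload=0x47=71: acc |= 71<<7 -> acc=9136 shift=14 [end]
Varint 7: bytes[12:14] = B0 47 -> value 9136 (2 byte(s))

Answer: 1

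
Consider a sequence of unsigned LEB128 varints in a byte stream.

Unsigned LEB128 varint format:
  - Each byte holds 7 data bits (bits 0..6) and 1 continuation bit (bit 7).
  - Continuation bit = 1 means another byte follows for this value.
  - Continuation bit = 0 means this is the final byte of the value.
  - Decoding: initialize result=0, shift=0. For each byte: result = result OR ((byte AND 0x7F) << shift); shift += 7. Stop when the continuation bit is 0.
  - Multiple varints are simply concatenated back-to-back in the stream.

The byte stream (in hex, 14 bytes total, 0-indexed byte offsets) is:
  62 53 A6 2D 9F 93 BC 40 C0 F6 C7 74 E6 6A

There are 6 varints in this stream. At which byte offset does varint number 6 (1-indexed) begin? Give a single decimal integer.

  byte[0]=0x62 cont=0 payload=0x62=98: acc |= 98<<0 -> acc=98 shift=7 [end]
Varint 1: bytes[0:1] = 62 -> value 98 (1 byte(s))
  byte[1]=0x53 cont=0 payload=0x53=83: acc |= 83<<0 -> acc=83 shift=7 [end]
Varint 2: bytes[1:2] = 53 -> value 83 (1 byte(s))
  byte[2]=0xA6 cont=1 payload=0x26=38: acc |= 38<<0 -> acc=38 shift=7
  byte[3]=0x2D cont=0 payload=0x2D=45: acc |= 45<<7 -> acc=5798 shift=14 [end]
Varint 3: bytes[2:4] = A6 2D -> value 5798 (2 byte(s))
  byte[4]=0x9F cont=1 payload=0x1F=31: acc |= 31<<0 -> acc=31 shift=7
  byte[5]=0x93 cont=1 payload=0x13=19: acc |= 19<<7 -> acc=2463 shift=14
  byte[6]=0xBC cont=1 payload=0x3C=60: acc |= 60<<14 -> acc=985503 shift=21
  byte[7]=0x40 cont=0 payload=0x40=64: acc |= 64<<21 -> acc=135203231 shift=28 [end]
Varint 4: bytes[4:8] = 9F 93 BC 40 -> value 135203231 (4 byte(s))
  byte[8]=0xC0 cont=1 payload=0x40=64: acc |= 64<<0 -> acc=64 shift=7
  byte[9]=0xF6 cont=1 payload=0x76=118: acc |= 118<<7 -> acc=15168 shift=14
  byte[10]=0xC7 cont=1 payload=0x47=71: acc |= 71<<14 -> acc=1178432 shift=21
  byte[11]=0x74 cont=0 payload=0x74=116: acc |= 116<<21 -> acc=244448064 shift=28 [end]
Varint 5: bytes[8:12] = C0 F6 C7 74 -> value 244448064 (4 byte(s))
  byte[12]=0xE6 cont=1 payload=0x66=102: acc |= 102<<0 -> acc=102 shift=7
  byte[13]=0x6A cont=0 payload=0x6A=106: acc |= 106<<7 -> acc=13670 shift=14 [end]
Varint 6: bytes[12:14] = E6 6A -> value 13670 (2 byte(s))

Answer: 12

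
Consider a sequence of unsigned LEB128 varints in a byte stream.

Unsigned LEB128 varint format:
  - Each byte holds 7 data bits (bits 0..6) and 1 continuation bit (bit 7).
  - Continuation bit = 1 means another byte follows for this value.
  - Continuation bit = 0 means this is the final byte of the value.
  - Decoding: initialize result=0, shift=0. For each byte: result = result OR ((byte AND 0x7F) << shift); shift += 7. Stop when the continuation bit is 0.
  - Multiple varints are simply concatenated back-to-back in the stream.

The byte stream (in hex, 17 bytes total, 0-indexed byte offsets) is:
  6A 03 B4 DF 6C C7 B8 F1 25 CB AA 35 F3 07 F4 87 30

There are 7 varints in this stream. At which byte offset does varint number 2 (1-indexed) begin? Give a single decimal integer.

Answer: 1

Derivation:
  byte[0]=0x6A cont=0 payload=0x6A=106: acc |= 106<<0 -> acc=106 shift=7 [end]
Varint 1: bytes[0:1] = 6A -> value 106 (1 byte(s))
  byte[1]=0x03 cont=0 payload=0x03=3: acc |= 3<<0 -> acc=3 shift=7 [end]
Varint 2: bytes[1:2] = 03 -> value 3 (1 byte(s))
  byte[2]=0xB4 cont=1 payload=0x34=52: acc |= 52<<0 -> acc=52 shift=7
  byte[3]=0xDF cont=1 payload=0x5F=95: acc |= 95<<7 -> acc=12212 shift=14
  byte[4]=0x6C cont=0 payload=0x6C=108: acc |= 108<<14 -> acc=1781684 shift=21 [end]
Varint 3: bytes[2:5] = B4 DF 6C -> value 1781684 (3 byte(s))
  byte[5]=0xC7 cont=1 payload=0x47=71: acc |= 71<<0 -> acc=71 shift=7
  byte[6]=0xB8 cont=1 payload=0x38=56: acc |= 56<<7 -> acc=7239 shift=14
  byte[7]=0xF1 cont=1 payload=0x71=113: acc |= 113<<14 -> acc=1858631 shift=21
  byte[8]=0x25 cont=0 payload=0x25=37: acc |= 37<<21 -> acc=79453255 shift=28 [end]
Varint 4: bytes[5:9] = C7 B8 F1 25 -> value 79453255 (4 byte(s))
  byte[9]=0xCB cont=1 payload=0x4B=75: acc |= 75<<0 -> acc=75 shift=7
  byte[10]=0xAA cont=1 payload=0x2A=42: acc |= 42<<7 -> acc=5451 shift=14
  byte[11]=0x35 cont=0 payload=0x35=53: acc |= 53<<14 -> acc=873803 shift=21 [end]
Varint 5: bytes[9:12] = CB AA 35 -> value 873803 (3 byte(s))
  byte[12]=0xF3 cont=1 payload=0x73=115: acc |= 115<<0 -> acc=115 shift=7
  byte[13]=0x07 cont=0 payload=0x07=7: acc |= 7<<7 -> acc=1011 shift=14 [end]
Varint 6: bytes[12:14] = F3 07 -> value 1011 (2 byte(s))
  byte[14]=0xF4 cont=1 payload=0x74=116: acc |= 116<<0 -> acc=116 shift=7
  byte[15]=0x87 cont=1 payload=0x07=7: acc |= 7<<7 -> acc=1012 shift=14
  byte[16]=0x30 cont=0 payload=0x30=48: acc |= 48<<14 -> acc=787444 shift=21 [end]
Varint 7: bytes[14:17] = F4 87 30 -> value 787444 (3 byte(s))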